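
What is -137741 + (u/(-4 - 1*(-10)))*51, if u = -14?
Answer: -137860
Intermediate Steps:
-137741 + (u/(-4 - 1*(-10)))*51 = -137741 + (-14/(-4 - 1*(-10)))*51 = -137741 + (-14/(-4 + 10))*51 = -137741 + (-14/6)*51 = -137741 + ((⅙)*(-14))*51 = -137741 - 7/3*51 = -137741 - 119 = -137860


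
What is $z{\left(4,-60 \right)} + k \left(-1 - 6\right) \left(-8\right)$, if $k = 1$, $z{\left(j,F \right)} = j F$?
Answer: $-184$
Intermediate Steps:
$z{\left(j,F \right)} = F j$
$z{\left(4,-60 \right)} + k \left(-1 - 6\right) \left(-8\right) = \left(-60\right) 4 + 1 \left(-1 - 6\right) \left(-8\right) = -240 + 1 \left(\left(-7\right) \left(-8\right)\right) = -240 + 1 \cdot 56 = -240 + 56 = -184$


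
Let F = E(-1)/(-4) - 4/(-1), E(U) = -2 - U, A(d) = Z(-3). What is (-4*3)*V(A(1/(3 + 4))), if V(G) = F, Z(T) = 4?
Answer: -51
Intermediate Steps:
A(d) = 4
F = 17/4 (F = (-2 - 1*(-1))/(-4) - 4/(-1) = (-2 + 1)*(-¼) - 4*(-1) = -1*(-¼) + 4 = ¼ + 4 = 17/4 ≈ 4.2500)
V(G) = 17/4
(-4*3)*V(A(1/(3 + 4))) = -4*3*(17/4) = -12*17/4 = -51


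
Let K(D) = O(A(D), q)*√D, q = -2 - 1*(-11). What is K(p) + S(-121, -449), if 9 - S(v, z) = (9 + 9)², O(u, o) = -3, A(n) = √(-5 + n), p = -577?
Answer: -315 - 3*I*√577 ≈ -315.0 - 72.063*I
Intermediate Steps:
q = 9 (q = -2 + 11 = 9)
S(v, z) = -315 (S(v, z) = 9 - (9 + 9)² = 9 - 1*18² = 9 - 1*324 = 9 - 324 = -315)
K(D) = -3*√D
K(p) + S(-121, -449) = -3*I*√577 - 315 = -315 - 3*I*√577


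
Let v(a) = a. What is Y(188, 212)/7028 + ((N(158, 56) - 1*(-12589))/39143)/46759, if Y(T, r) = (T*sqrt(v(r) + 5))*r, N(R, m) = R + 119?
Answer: 12866/1830287537 + 9964*sqrt(217)/1757 ≈ 83.540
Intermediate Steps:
N(R, m) = 119 + R
Y(T, r) = T*r*sqrt(5 + r) (Y(T, r) = (T*sqrt(r + 5))*r = (T*sqrt(5 + r))*r = T*r*sqrt(5 + r))
Y(188, 212)/7028 + ((N(158, 56) - 1*(-12589))/39143)/46759 = (188*212*sqrt(5 + 212))/7028 + (((119 + 158) - 1*(-12589))/39143)/46759 = (188*212*sqrt(217))*(1/7028) + ((277 + 12589)*(1/39143))*(1/46759) = (39856*sqrt(217))*(1/7028) + (12866*(1/39143))*(1/46759) = 9964*sqrt(217)/1757 + (12866/39143)*(1/46759) = 9964*sqrt(217)/1757 + 12866/1830287537 = 12866/1830287537 + 9964*sqrt(217)/1757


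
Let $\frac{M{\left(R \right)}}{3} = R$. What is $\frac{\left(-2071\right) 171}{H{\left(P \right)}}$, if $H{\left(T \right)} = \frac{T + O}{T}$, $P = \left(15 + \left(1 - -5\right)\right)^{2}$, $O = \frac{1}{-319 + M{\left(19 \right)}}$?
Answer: $- \frac{40918159422}{115541} \approx -3.5414 \cdot 10^{5}$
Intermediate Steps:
$M{\left(R \right)} = 3 R$
$O = - \frac{1}{262}$ ($O = \frac{1}{-319 + 3 \cdot 19} = \frac{1}{-319 + 57} = \frac{1}{-262} = - \frac{1}{262} \approx -0.0038168$)
$P = 441$ ($P = \left(15 + \left(1 + 5\right)\right)^{2} = \left(15 + 6\right)^{2} = 21^{2} = 441$)
$H{\left(T \right)} = \frac{- \frac{1}{262} + T}{T}$ ($H{\left(T \right)} = \frac{T - \frac{1}{262}}{T} = \frac{- \frac{1}{262} + T}{T}$)
$\frac{\left(-2071\right) 171}{H{\left(P \right)}} = \frac{\left(-2071\right) 171}{\frac{1}{441} \left(- \frac{1}{262} + 441\right)} = - \frac{354141}{\frac{1}{441} \cdot \frac{115541}{262}} = - \frac{354141}{\frac{115541}{115542}} = \left(-354141\right) \frac{115542}{115541} = - \frac{40918159422}{115541}$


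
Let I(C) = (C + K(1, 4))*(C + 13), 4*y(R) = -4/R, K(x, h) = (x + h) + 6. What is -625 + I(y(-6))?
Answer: -17207/36 ≈ -477.97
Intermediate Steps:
K(x, h) = 6 + h + x (K(x, h) = (h + x) + 6 = 6 + h + x)
y(R) = -1/R (y(R) = (-4/R)/4 = -1/R)
I(C) = (11 + C)*(13 + C) (I(C) = (C + (6 + 4 + 1))*(C + 13) = (C + 11)*(13 + C) = (11 + C)*(13 + C))
-625 + I(y(-6)) = -625 + (143 + (-1/(-6))² + 24*(-1/(-6))) = -625 + (143 + (-1*(-⅙))² + 24*(-1*(-⅙))) = -625 + (143 + (⅙)² + 24*(⅙)) = -625 + (143 + 1/36 + 4) = -625 + 5293/36 = -17207/36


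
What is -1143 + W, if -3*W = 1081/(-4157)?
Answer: -14253272/12471 ≈ -1142.9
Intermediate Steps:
W = 1081/12471 (W = -1081/(3*(-4157)) = -1081*(-1)/(3*4157) = -⅓*(-1081/4157) = 1081/12471 ≈ 0.086681)
-1143 + W = -1143 + 1081/12471 = -14253272/12471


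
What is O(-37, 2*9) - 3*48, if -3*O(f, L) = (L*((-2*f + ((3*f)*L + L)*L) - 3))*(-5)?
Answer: -1067214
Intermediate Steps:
O(f, L) = 5*L*(-3 - 2*f + L*(L + 3*L*f))/3 (O(f, L) = -L*((-2*f + ((3*f)*L + L)*L) - 3)*(-5)/3 = -L*((-2*f + (3*L*f + L)*L) - 3)*(-5)/3 = -L*((-2*f + (L + 3*L*f)*L) - 3)*(-5)/3 = -L*((-2*f + L*(L + 3*L*f)) - 3)*(-5)/3 = -L*(-3 - 2*f + L*(L + 3*L*f))*(-5)/3 = -(-5)*L*(-3 - 2*f + L*(L + 3*L*f))/3 = 5*L*(-3 - 2*f + L*(L + 3*L*f))/3)
O(-37, 2*9) - 3*48 = 5*(2*9)*(-3 + (2*9)**2 - 2*(-37) + 3*(-37)*(2*9)**2)/3 - 3*48 = (5/3)*18*(-3 + 18**2 + 74 + 3*(-37)*18**2) - 1*144 = (5/3)*18*(-3 + 324 + 74 + 3*(-37)*324) - 144 = (5/3)*18*(-3 + 324 + 74 - 35964) - 144 = (5/3)*18*(-35569) - 144 = -1067070 - 144 = -1067214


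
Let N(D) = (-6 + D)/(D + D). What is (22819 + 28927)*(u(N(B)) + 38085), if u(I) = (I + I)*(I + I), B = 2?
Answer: 1970953394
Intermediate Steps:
N(D) = (-6 + D)/(2*D) (N(D) = (-6 + D)/((2*D)) = (-6 + D)*(1/(2*D)) = (-6 + D)/(2*D))
u(I) = 4*I² (u(I) = (2*I)*(2*I) = 4*I²)
(22819 + 28927)*(u(N(B)) + 38085) = (22819 + 28927)*(4*((½)*(-6 + 2)/2)² + 38085) = 51746*(4*((½)*(½)*(-4))² + 38085) = 51746*(4*(-1)² + 38085) = 51746*(4*1 + 38085) = 51746*(4 + 38085) = 51746*38089 = 1970953394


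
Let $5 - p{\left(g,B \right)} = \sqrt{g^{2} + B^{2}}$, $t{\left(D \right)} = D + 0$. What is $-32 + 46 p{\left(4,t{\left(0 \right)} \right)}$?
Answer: $14$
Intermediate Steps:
$t{\left(D \right)} = D$
$p{\left(g,B \right)} = 5 - \sqrt{B^{2} + g^{2}}$ ($p{\left(g,B \right)} = 5 - \sqrt{g^{2} + B^{2}} = 5 - \sqrt{B^{2} + g^{2}}$)
$-32 + 46 p{\left(4,t{\left(0 \right)} \right)} = -32 + 46 \left(5 - \sqrt{0^{2} + 4^{2}}\right) = -32 + 46 \left(5 - \sqrt{0 + 16}\right) = -32 + 46 \left(5 - \sqrt{16}\right) = -32 + 46 \left(5 - 4\right) = -32 + 46 \cdot 1 = -32 + 46 = 14$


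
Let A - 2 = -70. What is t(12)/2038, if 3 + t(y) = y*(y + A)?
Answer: -675/2038 ≈ -0.33121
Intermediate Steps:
A = -68 (A = 2 - 70 = -68)
t(y) = -3 + y*(-68 + y) (t(y) = -3 + y*(y - 68) = -3 + y*(-68 + y))
t(12)/2038 = (-3 + 12² - 68*12)/2038 = (-3 + 144 - 816)*(1/2038) = -675*1/2038 = -675/2038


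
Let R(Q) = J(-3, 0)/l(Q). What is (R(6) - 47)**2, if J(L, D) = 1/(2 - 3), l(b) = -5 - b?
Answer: 266256/121 ≈ 2200.5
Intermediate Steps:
J(L, D) = -1 (J(L, D) = 1/(-1) = -1)
R(Q) = -1/(-5 - Q)
(R(6) - 47)**2 = (1/(5 + 6) - 47)**2 = (1/11 - 47)**2 = (-516/11)**2 = 266256/121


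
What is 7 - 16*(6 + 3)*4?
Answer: -569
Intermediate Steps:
7 - 16*(6 + 3)*4 = 7 - 144*4 = 7 - 16*36 = 7 - 576 = -569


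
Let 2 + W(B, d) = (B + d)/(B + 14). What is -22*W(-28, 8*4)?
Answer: 352/7 ≈ 50.286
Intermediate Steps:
W(B, d) = -2 + (B + d)/(14 + B) (W(B, d) = -2 + (B + d)/(B + 14) = -2 + (B + d)/(14 + B))
-22*W(-28, 8*4) = -22*(-28 + 8*4 - 1*(-28))/(14 - 28) = -22*(-28 + 32 + 28)/(-14) = -(-11)*32/7 = -22*(-16/7) = 352/7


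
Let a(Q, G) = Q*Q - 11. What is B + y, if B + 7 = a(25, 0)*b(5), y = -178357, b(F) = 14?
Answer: -169768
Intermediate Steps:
a(Q, G) = -11 + Q² (a(Q, G) = Q² - 11 = -11 + Q²)
B = 8589 (B = -7 + (-11 + 25²)*14 = -7 + (-11 + 625)*14 = -7 + 614*14 = -7 + 8596 = 8589)
B + y = 8589 - 178357 = -169768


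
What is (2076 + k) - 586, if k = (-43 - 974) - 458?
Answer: 15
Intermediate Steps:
k = -1475 (k = -1017 - 458 = -1475)
(2076 + k) - 586 = (2076 - 1475) - 586 = 601 - 586 = 15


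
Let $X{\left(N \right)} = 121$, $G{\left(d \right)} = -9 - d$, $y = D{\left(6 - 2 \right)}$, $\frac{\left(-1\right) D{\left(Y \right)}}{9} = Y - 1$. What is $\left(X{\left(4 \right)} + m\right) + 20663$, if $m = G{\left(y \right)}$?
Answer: $20802$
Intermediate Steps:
$D{\left(Y \right)} = 9 - 9 Y$ ($D{\left(Y \right)} = - 9 \left(Y - 1\right) = - 9 \left(-1 + Y\right) = 9 - 9 Y$)
$y = -27$ ($y = 9 - 9 \left(6 - 2\right) = 9 - 36 = -27$)
$m = 18$ ($m = -9 - -27 = -9 + 27 = 18$)
$\left(X{\left(4 \right)} + m\right) + 20663 = \left(121 + 18\right) + 20663 = 139 + 20663 = 20802$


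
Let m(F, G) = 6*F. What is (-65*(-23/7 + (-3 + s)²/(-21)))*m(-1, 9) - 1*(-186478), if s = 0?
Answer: 1295206/7 ≈ 1.8503e+5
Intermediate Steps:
(-65*(-23/7 + (-3 + s)²/(-21)))*m(-1, 9) - 1*(-186478) = (-65*(-23/7 + (-3 + 0)²/(-21)))*(6*(-1)) - 1*(-186478) = -65*(-23*⅐ + (-3)²*(-1/21))*(-6) + 186478 = -65*(-23/7 + 9*(-1/21))*(-6) + 186478 = -65*(-23/7 - 3/7)*(-6) + 186478 = -65*(-26/7)*(-6) + 186478 = (1690/7)*(-6) + 186478 = -10140/7 + 186478 = 1295206/7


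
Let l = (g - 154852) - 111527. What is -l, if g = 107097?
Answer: 159282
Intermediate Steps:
l = -159282 (l = (107097 - 154852) - 111527 = -47755 - 111527 = -159282)
-l = -1*(-159282) = 159282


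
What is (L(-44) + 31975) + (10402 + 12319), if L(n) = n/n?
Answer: 54697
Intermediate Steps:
L(n) = 1
(L(-44) + 31975) + (10402 + 12319) = (1 + 31975) + (10402 + 12319) = 31976 + 22721 = 54697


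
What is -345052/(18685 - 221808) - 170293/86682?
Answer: -4680627575/17607107886 ≈ -0.26584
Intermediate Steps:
-345052/(18685 - 221808) - 170293/86682 = -345052/(-203123) - 170293*1/86682 = -345052*(-1/203123) - 170293/86682 = 345052/203123 - 170293/86682 = -4680627575/17607107886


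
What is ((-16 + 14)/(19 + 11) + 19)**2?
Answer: 80656/225 ≈ 358.47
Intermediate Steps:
((-16 + 14)/(19 + 11) + 19)**2 = (-2/30 + 19)**2 = (-2*1/30 + 19)**2 = (-1/15 + 19)**2 = (284/15)**2 = 80656/225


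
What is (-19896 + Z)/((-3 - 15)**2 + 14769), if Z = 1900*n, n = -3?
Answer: -948/559 ≈ -1.6959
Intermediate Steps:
Z = -5700 (Z = 1900*(-3) = -5700)
(-19896 + Z)/((-3 - 15)**2 + 14769) = (-19896 - 5700)/((-3 - 15)**2 + 14769) = -25596/((-18)**2 + 14769) = -25596/(324 + 14769) = -25596/15093 = -25596*1/15093 = -948/559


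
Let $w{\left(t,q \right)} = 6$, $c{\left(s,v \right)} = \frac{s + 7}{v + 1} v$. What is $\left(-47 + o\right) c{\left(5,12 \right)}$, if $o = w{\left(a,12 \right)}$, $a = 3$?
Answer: $- \frac{5904}{13} \approx -454.15$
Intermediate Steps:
$c{\left(s,v \right)} = \frac{v \left(7 + s\right)}{1 + v}$ ($c{\left(s,v \right)} = \frac{7 + s}{1 + v} v = \frac{v \left(7 + s\right)}{1 + v}$)
$o = 6$
$\left(-47 + o\right) c{\left(5,12 \right)} = \left(-47 + 6\right) \frac{12 \left(7 + 5\right)}{1 + 12} = - 41 \cdot 12 \cdot \frac{1}{13} \cdot 12 = \left(-41\right) \frac{144}{13} = - \frac{5904}{13}$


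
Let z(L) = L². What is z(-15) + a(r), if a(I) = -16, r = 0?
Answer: 209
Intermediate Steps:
z(-15) + a(r) = (-15)² - 16 = 225 - 16 = 209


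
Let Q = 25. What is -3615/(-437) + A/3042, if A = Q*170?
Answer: 6427040/664677 ≈ 9.6694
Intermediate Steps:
A = 4250 (A = 25*170 = 4250)
-3615/(-437) + A/3042 = -3615/(-437) + 4250/3042 = -3615*(-1/437) + 4250*(1/3042) = 3615/437 + 2125/1521 = 6427040/664677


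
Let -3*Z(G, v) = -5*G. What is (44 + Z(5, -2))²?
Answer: 24649/9 ≈ 2738.8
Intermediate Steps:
Z(G, v) = 5*G/3 (Z(G, v) = -(-5)*G/3 = 5*G/3)
(44 + Z(5, -2))² = (44 + (5/3)*5)² = (44 + 25/3)² = (157/3)² = 24649/9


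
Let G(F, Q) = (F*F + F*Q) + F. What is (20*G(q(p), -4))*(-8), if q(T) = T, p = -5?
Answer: -6400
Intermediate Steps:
G(F, Q) = F + F**2 + F*Q (G(F, Q) = (F**2 + F*Q) + F = F + F**2 + F*Q)
(20*G(q(p), -4))*(-8) = (20*(-5*(1 - 5 - 4)))*(-8) = (20*(-5*(-8)))*(-8) = (20*40)*(-8) = 800*(-8) = -6400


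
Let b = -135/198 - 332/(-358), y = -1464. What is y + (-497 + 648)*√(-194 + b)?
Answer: -1464 + 151*I*√3004713690/3938 ≈ -1464.0 + 2101.9*I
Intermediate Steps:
b = 967/3938 (b = -135*1/198 - 332*(-1/358) = -15/22 + 166/179 = 967/3938 ≈ 0.24556)
y + (-497 + 648)*√(-194 + b) = -1464 + (-497 + 648)*√(-194 + 967/3938) = -1464 + 151*√(-763005/3938) = -1464 + 151*(I*√3004713690/3938) = -1464 + 151*I*√3004713690/3938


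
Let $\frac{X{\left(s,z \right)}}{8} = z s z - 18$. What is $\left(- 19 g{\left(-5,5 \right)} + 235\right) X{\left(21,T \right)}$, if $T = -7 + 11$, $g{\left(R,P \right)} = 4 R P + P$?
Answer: $5189760$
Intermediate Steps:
$g{\left(R,P \right)} = P + 4 P R$ ($g{\left(R,P \right)} = 4 P R + P = P + 4 P R$)
$T = 4$
$X{\left(s,z \right)} = -144 + 8 s z^{2}$ ($X{\left(s,z \right)} = 8 \left(z s z - 18\right) = 8 \left(s z z - 18\right) = 8 \left(s z^{2} - 18\right) = 8 \left(-18 + s z^{2}\right) = -144 + 8 s z^{2}$)
$\left(- 19 g{\left(-5,5 \right)} + 235\right) X{\left(21,T \right)} = \left(- 19 \cdot 5 \left(1 + 4 \left(-5\right)\right) + 235\right) \left(-144 + 8 \cdot 21 \cdot 4^{2}\right) = \left(- 19 \cdot 5 \left(1 - 20\right) + 235\right) \left(-144 + 8 \cdot 21 \cdot 16\right) = \left(- 19 \cdot 5 \left(-19\right) + 235\right) \left(-144 + 2688\right) = \left(\left(-19\right) \left(-95\right) + 235\right) 2544 = \left(1805 + 235\right) 2544 = 2040 \cdot 2544 = 5189760$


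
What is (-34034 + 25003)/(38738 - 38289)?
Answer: -9031/449 ≈ -20.114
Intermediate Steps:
(-34034 + 25003)/(38738 - 38289) = -9031/449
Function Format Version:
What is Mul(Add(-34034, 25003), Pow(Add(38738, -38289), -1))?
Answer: Rational(-9031, 449) ≈ -20.114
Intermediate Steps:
Mul(Add(-34034, 25003), Pow(Add(38738, -38289), -1)) = Mul(-9031, Pow(449, -1)) = Mul(-9031, Rational(1, 449)) = Rational(-9031, 449)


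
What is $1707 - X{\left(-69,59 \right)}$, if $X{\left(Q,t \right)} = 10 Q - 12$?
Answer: $2409$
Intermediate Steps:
$X{\left(Q,t \right)} = -12 + 10 Q$
$1707 - X{\left(-69,59 \right)} = 1707 - \left(-12 + 10 \left(-69\right)\right) = 1707 - \left(-12 - 690\right) = 1707 - -702 = 1707 + 702 = 2409$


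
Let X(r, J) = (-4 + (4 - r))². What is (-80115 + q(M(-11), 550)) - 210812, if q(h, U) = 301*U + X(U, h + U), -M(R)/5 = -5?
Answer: 177123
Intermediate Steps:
M(R) = 25 (M(R) = -5*(-5) = 25)
X(r, J) = r² (X(r, J) = (-r)² = r²)
q(h, U) = U² + 301*U (q(h, U) = 301*U + U² = U² + 301*U)
(-80115 + q(M(-11), 550)) - 210812 = (-80115 + 550*(301 + 550)) - 210812 = (-80115 + 550*851) - 210812 = (-80115 + 468050) - 210812 = 387935 - 210812 = 177123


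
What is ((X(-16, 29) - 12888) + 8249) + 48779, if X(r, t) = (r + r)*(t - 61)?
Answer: 45164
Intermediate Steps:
X(r, t) = 2*r*(-61 + t) (X(r, t) = (2*r)*(-61 + t) = 2*r*(-61 + t))
((X(-16, 29) - 12888) + 8249) + 48779 = ((2*(-16)*(-61 + 29) - 12888) + 8249) + 48779 = ((2*(-16)*(-32) - 12888) + 8249) + 48779 = ((1024 - 12888) + 8249) + 48779 = (-11864 + 8249) + 48779 = -3615 + 48779 = 45164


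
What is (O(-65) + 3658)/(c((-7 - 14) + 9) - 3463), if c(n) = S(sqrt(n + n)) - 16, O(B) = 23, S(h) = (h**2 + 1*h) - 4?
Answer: -4303089/4099691 - 2454*I*sqrt(6)/4099691 ≈ -1.0496 - 0.0014662*I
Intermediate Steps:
S(h) = -4 + h + h**2 (S(h) = (h**2 + h) - 4 = (h + h**2) - 4 = -4 + h + h**2)
c(n) = -20 + 2*n + sqrt(2)*sqrt(n) (c(n) = (-4 + sqrt(n + n) + (sqrt(n + n))**2) - 16 = (-4 + sqrt(2*n) + (sqrt(2*n))**2) - 16 = (-4 + sqrt(2)*sqrt(n) + (sqrt(2)*sqrt(n))**2) - 16 = (-4 + sqrt(2)*sqrt(n) + 2*n) - 16 = (-4 + 2*n + sqrt(2)*sqrt(n)) - 16 = -20 + 2*n + sqrt(2)*sqrt(n))
(O(-65) + 3658)/(c((-7 - 14) + 9) - 3463) = (23 + 3658)/((-20 + 2*((-7 - 14) + 9) + sqrt(2)*sqrt((-7 - 14) + 9)) - 3463) = 3681/((-20 + 2*(-21 + 9) + sqrt(2)*sqrt(-21 + 9)) - 3463) = 3681/((-20 + 2*(-12) + sqrt(2)*sqrt(-12)) - 3463) = 3681/((-20 - 24 + sqrt(2)*(2*I*sqrt(3))) - 3463) = 3681/((-20 - 24 + 2*I*sqrt(6)) - 3463) = 3681/((-44 + 2*I*sqrt(6)) - 3463) = 3681/(-3507 + 2*I*sqrt(6))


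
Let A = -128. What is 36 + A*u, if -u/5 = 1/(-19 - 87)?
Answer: 1588/53 ≈ 29.962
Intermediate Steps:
u = 5/106 (u = -5/(-19 - 87) = -5/(-106) = -5*(-1/106) = 5/106 ≈ 0.047170)
36 + A*u = 36 - 128*5/106 = 36 - 320/53 = 1588/53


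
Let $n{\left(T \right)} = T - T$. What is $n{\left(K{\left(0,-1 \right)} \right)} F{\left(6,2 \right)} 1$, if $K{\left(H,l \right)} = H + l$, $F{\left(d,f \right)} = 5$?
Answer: $0$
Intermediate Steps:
$n{\left(T \right)} = 0$
$n{\left(K{\left(0,-1 \right)} \right)} F{\left(6,2 \right)} 1 = 0 \cdot 5 \cdot 1 = 0 \cdot 1 = 0$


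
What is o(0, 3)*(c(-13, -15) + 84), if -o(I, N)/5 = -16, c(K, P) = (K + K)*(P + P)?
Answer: 69120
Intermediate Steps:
c(K, P) = 4*K*P (c(K, P) = (2*K)*(2*P) = 4*K*P)
o(I, N) = 80 (o(I, N) = -5*(-16) = 80)
o(0, 3)*(c(-13, -15) + 84) = 80*(4*(-13)*(-15) + 84) = 80*(780 + 84) = 80*864 = 69120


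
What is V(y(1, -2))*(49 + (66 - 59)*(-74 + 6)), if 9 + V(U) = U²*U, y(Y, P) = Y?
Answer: 3416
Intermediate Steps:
V(U) = -9 + U³ (V(U) = -9 + U²*U = -9 + U³)
V(y(1, -2))*(49 + (66 - 59)*(-74 + 6)) = (-9 + 1³)*(49 + (66 - 59)*(-74 + 6)) = (-9 + 1)*(49 + 7*(-68)) = -8*(49 - 476) = -8*(-427) = 3416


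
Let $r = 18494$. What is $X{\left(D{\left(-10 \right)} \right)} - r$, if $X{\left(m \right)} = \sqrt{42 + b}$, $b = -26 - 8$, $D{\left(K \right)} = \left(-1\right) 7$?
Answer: $-18494 + 2 \sqrt{2} \approx -18491.0$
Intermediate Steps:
$D{\left(K \right)} = -7$
$b = -34$
$X{\left(m \right)} = 2 \sqrt{2}$ ($X{\left(m \right)} = \sqrt{42 - 34} = \sqrt{8} = 2 \sqrt{2}$)
$X{\left(D{\left(-10 \right)} \right)} - r = 2 \sqrt{2} - 18494 = -18494 + 2 \sqrt{2}$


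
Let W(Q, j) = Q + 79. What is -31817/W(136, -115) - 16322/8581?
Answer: -276530907/1844915 ≈ -149.89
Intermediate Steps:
W(Q, j) = 79 + Q
-31817/W(136, -115) - 16322/8581 = -31817/(79 + 136) - 16322/8581 = -31817/215 - 16322*1/8581 = -31817*1/215 - 16322/8581 = -31817/215 - 16322/8581 = -276530907/1844915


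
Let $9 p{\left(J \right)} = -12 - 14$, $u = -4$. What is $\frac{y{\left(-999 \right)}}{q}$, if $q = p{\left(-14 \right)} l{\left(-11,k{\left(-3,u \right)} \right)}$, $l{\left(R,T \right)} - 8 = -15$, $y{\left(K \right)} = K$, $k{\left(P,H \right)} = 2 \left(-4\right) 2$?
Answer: $- \frac{8991}{182} \approx -49.401$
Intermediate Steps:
$k{\left(P,H \right)} = -16$ ($k{\left(P,H \right)} = \left(-8\right) 2 = -16$)
$l{\left(R,T \right)} = -7$ ($l{\left(R,T \right)} = 8 - 15 = -7$)
$p{\left(J \right)} = - \frac{26}{9}$ ($p{\left(J \right)} = \frac{-12 - 14}{9} = \frac{1}{9} \left(-26\right) = - \frac{26}{9}$)
$q = \frac{182}{9}$ ($q = \left(- \frac{26}{9}\right) \left(-7\right) = \frac{182}{9} \approx 20.222$)
$\frac{y{\left(-999 \right)}}{q} = - \frac{999}{\frac{182}{9}} = \left(-999\right) \frac{9}{182} = - \frac{8991}{182}$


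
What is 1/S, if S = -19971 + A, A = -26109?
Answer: -1/46080 ≈ -2.1701e-5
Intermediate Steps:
S = -46080 (S = -19971 - 26109 = -46080)
1/S = 1/(-46080) = -1/46080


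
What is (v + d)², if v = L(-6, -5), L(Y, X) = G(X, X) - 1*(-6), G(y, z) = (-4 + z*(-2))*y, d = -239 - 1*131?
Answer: 155236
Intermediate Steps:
d = -370 (d = -239 - 131 = -370)
G(y, z) = y*(-4 - 2*z) (G(y, z) = (-4 - 2*z)*y = y*(-4 - 2*z))
L(Y, X) = 6 - 2*X*(2 + X) (L(Y, X) = -2*X*(2 + X) - 1*(-6) = -2*X*(2 + X) + 6 = 6 - 2*X*(2 + X))
v = -24 (v = 6 - 2*(-5)*(2 - 5) = 6 - 2*(-5)*(-3) = 6 - 30 = -24)
(v + d)² = (-24 - 370)² = (-394)² = 155236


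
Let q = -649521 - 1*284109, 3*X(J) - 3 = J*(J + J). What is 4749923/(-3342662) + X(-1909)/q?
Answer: -1883361054575/468121428459 ≈ -4.0232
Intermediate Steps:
X(J) = 1 + 2*J**2/3 (X(J) = 1 + (J*(J + J))/3 = 1 + (J*(2*J))/3 = 1 + (2*J**2)/3 = 1 + 2*J**2/3)
q = -933630 (q = -649521 - 284109 = -933630)
4749923/(-3342662) + X(-1909)/q = 4749923/(-3342662) + (1 + (2/3)*(-1909)**2)/(-933630) = 4749923*(-1/3342662) + (1 + (2/3)*3644281)*(-1/933630) = -4749923/3342662 + (1 + 7288562/3)*(-1/933630) = -4749923/3342662 + (7288565/3)*(-1/933630) = -4749923/3342662 - 1457713/560178 = -1883361054575/468121428459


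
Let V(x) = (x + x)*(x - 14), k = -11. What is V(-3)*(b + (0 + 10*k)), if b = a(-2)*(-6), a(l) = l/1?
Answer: -9996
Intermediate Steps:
a(l) = l (a(l) = l*1 = l)
V(x) = 2*x*(-14 + x) (V(x) = (2*x)*(-14 + x) = 2*x*(-14 + x))
b = 12 (b = -2*(-6) = 12)
V(-3)*(b + (0 + 10*k)) = (2*(-3)*(-14 - 3))*(12 + (0 + 10*(-11))) = (2*(-3)*(-17))*(12 + (0 - 110)) = 102*(12 - 110) = 102*(-98) = -9996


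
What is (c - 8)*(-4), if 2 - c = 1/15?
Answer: 364/15 ≈ 24.267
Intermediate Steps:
c = 29/15 (c = 2 - 1/15 = 29/15 ≈ 1.9333)
(c - 8)*(-4) = (29/15 - 8)*(-4) = -91/15*(-4) = 364/15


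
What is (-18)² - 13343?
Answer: -13019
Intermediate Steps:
(-18)² - 13343 = 324 - 13343 = -13019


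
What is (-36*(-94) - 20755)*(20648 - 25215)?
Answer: 79333357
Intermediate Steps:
(-36*(-94) - 20755)*(20648 - 25215) = (3384 - 20755)*(-4567) = -17371*(-4567) = 79333357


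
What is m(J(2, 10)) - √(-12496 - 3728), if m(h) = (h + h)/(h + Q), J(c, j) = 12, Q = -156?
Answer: -⅙ - 52*I*√6 ≈ -0.16667 - 127.37*I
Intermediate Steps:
m(h) = 2*h/(-156 + h) (m(h) = (h + h)/(h - 156) = (2*h)/(-156 + h) = 2*h/(-156 + h))
m(J(2, 10)) - √(-12496 - 3728) = 2*12/(-156 + 12) - √(-12496 - 3728) = 2*12/(-144) - √(-16224) = 2*12*(-1/144) - 52*I*√6 = -⅙ - 52*I*√6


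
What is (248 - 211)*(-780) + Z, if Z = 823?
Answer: -28037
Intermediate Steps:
(248 - 211)*(-780) + Z = (248 - 211)*(-780) + 823 = 37*(-780) + 823 = -28860 + 823 = -28037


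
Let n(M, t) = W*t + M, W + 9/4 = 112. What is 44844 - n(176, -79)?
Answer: 213353/4 ≈ 53338.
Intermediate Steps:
W = 439/4 (W = -9/4 + 112 = 439/4 ≈ 109.75)
n(M, t) = M + 439*t/4 (n(M, t) = 439*t/4 + M = M + 439*t/4)
44844 - n(176, -79) = 44844 - (176 + (439/4)*(-79)) = 44844 - (176 - 34681/4) = 44844 - 1*(-33977/4) = 44844 + 33977/4 = 213353/4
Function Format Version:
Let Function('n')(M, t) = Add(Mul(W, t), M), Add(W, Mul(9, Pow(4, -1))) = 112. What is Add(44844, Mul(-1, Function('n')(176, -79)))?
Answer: Rational(213353, 4) ≈ 53338.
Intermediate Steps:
W = Rational(439, 4) (W = Add(Rational(-9, 4), 112) = Rational(439, 4) ≈ 109.75)
Function('n')(M, t) = Add(M, Mul(Rational(439, 4), t)) (Function('n')(M, t) = Add(Mul(Rational(439, 4), t), M) = Add(M, Mul(Rational(439, 4), t)))
Add(44844, Mul(-1, Function('n')(176, -79))) = Add(44844, Mul(-1, Add(176, Mul(Rational(439, 4), -79)))) = Add(44844, Mul(-1, Add(176, Rational(-34681, 4)))) = Add(44844, Mul(-1, Rational(-33977, 4))) = Add(44844, Rational(33977, 4)) = Rational(213353, 4)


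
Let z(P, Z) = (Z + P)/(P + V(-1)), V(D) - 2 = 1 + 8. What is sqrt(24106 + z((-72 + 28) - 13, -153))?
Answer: 11*sqrt(105409)/23 ≈ 155.28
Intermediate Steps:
V(D) = 11 (V(D) = 2 + (1 + 8) = 2 + 9 = 11)
z(P, Z) = (P + Z)/(11 + P) (z(P, Z) = (Z + P)/(P + 11) = (P + Z)/(11 + P))
sqrt(24106 + z((-72 + 28) - 13, -153)) = sqrt(24106 + (((-72 + 28) - 13) - 153)/(11 + ((-72 + 28) - 13))) = sqrt(24106 + ((-44 - 13) - 153)/(11 + (-44 - 13))) = sqrt(24106 + (-57 - 153)/(11 - 57)) = sqrt(24106 - 210/(-46)) = sqrt(24106 - 1/46*(-210)) = sqrt(24106 + 105/23) = sqrt(554543/23) = 11*sqrt(105409)/23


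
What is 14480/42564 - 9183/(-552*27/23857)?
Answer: 259030199239/17621496 ≈ 14700.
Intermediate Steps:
14480/42564 - 9183/(-552*27/23857) = 14480*(1/42564) - 9183/((-14904*1/23857)) = 3620/10641 - 9183/(-14904/23857) = 3620/10641 - 9183*(-23857/14904) = 3620/10641 + 73026277/4968 = 259030199239/17621496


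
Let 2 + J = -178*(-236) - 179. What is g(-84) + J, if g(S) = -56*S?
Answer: 46531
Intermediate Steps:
J = 41827 (J = -2 + (-178*(-236) - 179) = -2 + (42008 - 179) = -2 + 41829 = 41827)
g(-84) + J = -56*(-84) + 41827 = 4704 + 41827 = 46531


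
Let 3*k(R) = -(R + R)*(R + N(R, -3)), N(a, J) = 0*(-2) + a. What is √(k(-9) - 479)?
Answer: I*√587 ≈ 24.228*I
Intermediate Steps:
N(a, J) = a (N(a, J) = 0 + a = a)
k(R) = -4*R²/3 (k(R) = (-(R + R)*(R + R))/3 = (-2*R*2*R)/3 = (-4*R²)/3 = -4*R²/3)
√(k(-9) - 479) = √(-4/3*(-9)² - 479) = √(-4/3*81 - 479) = √(-108 - 479) = √(-587) = I*√587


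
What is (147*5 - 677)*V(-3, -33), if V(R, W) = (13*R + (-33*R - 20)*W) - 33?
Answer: -155382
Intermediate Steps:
V(R, W) = -33 + 13*R + W*(-20 - 33*R) (V(R, W) = (13*R + (-20 - 33*R)*W) - 33 = (13*R + W*(-20 - 33*R)) - 33 = -33 + 13*R + W*(-20 - 33*R))
(147*5 - 677)*V(-3, -33) = (147*5 - 677)*(-33 - 20*(-33) + 13*(-3) - 33*(-3)*(-33)) = (735 - 677)*(-33 + 660 - 39 - 3267) = 58*(-2679) = -155382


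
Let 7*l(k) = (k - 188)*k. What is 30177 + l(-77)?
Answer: 33092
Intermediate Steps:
l(k) = k*(-188 + k)/7 (l(k) = ((k - 188)*k)/7 = ((-188 + k)*k)/7 = (k*(-188 + k))/7 = k*(-188 + k)/7)
30177 + l(-77) = 30177 + (1/7)*(-77)*(-188 - 77) = 30177 + (1/7)*(-77)*(-265) = 30177 + 2915 = 33092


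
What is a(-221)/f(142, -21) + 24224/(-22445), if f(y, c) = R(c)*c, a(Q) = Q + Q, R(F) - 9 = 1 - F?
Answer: -5849134/14611695 ≈ -0.40030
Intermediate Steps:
R(F) = 10 - F (R(F) = 9 + (1 - F) = 10 - F)
a(Q) = 2*Q
f(y, c) = c*(10 - c) (f(y, c) = (10 - c)*c = c*(10 - c))
a(-221)/f(142, -21) + 24224/(-22445) = (2*(-221))/((-21*(10 - 1*(-21)))) + 24224/(-22445) = -442*(-1/(21*(10 + 21))) + 24224*(-1/22445) = -442/((-21*31)) - 24224/22445 = -442/(-651) - 24224/22445 = -442*(-1/651) - 24224/22445 = 442/651 - 24224/22445 = -5849134/14611695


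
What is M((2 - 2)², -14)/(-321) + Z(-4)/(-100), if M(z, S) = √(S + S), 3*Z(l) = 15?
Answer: -1/20 - 2*I*√7/321 ≈ -0.05 - 0.016484*I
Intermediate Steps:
Z(l) = 5 (Z(l) = (⅓)*15 = 5)
M(z, S) = √2*√S (M(z, S) = √(2*S) = √2*√S)
M((2 - 2)², -14)/(-321) + Z(-4)/(-100) = (√2*√(-14))/(-321) + 5/(-100) = (√2*(I*√14))*(-1/321) + 5*(-1/100) = (2*I*√7)*(-1/321) - 1/20 = -2*I*√7/321 - 1/20 = -1/20 - 2*I*√7/321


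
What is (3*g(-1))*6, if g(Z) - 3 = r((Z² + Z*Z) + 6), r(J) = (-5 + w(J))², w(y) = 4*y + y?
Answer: 22104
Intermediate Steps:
w(y) = 5*y
r(J) = (-5 + 5*J)²
g(Z) = 3 + 25*(5 + 2*Z²)² (g(Z) = 3 + 25*(-1 + ((Z² + Z*Z) + 6))² = 3 + 25*(-1 + ((Z² + Z²) + 6))² = 3 + 25*(-1 + (2*Z² + 6))² = 3 + 25*(-1 + (6 + 2*Z²))² = 3 + 25*(5 + 2*Z²)²)
(3*g(-1))*6 = (3*(3 + 25*(5 + 2*(-1)²)²))*6 = (3*(3 + 25*(5 + 2*1)²))*6 = (3*(3 + 25*(5 + 2)²))*6 = (3*(3 + 25*7²))*6 = (3*(3 + 25*49))*6 = (3*(3 + 1225))*6 = (3*1228)*6 = 3684*6 = 22104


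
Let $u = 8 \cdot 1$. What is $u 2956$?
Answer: $23648$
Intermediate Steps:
$u = 8$
$u 2956 = 8 \cdot 2956 = 23648$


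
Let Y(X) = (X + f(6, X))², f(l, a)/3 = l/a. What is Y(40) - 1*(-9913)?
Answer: 4619681/400 ≈ 11549.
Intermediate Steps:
f(l, a) = 3*l/a (f(l, a) = 3*(l/a) = 3*l/a)
Y(X) = (X + 18/X)² (Y(X) = (X + 3*6/X)² = (X + 18/X)²)
Y(40) - 1*(-9913) = (18 + 40²)²/40² - 1*(-9913) = (18 + 1600)²/1600 + 9913 = (1/1600)*1618² + 9913 = (1/1600)*2617924 + 9913 = 654481/400 + 9913 = 4619681/400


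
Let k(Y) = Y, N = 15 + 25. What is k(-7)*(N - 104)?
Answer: 448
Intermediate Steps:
N = 40
k(-7)*(N - 104) = -7*(40 - 104) = -7*(-64) = 448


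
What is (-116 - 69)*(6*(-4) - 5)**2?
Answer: -155585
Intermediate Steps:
(-116 - 69)*(6*(-4) - 5)**2 = -185*(-24 - 5)**2 = -185*(-29)**2 = -185*841 = -155585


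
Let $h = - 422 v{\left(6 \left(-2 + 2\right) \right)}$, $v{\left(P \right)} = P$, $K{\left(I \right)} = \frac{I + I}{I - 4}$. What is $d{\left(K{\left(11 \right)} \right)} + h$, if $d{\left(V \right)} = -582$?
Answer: $-582$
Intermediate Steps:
$K{\left(I \right)} = \frac{2 I}{-4 + I}$
$h = 0$ ($h = - 422 \cdot 6 \left(-2 + 2\right) = - 422 \cdot 6 \cdot 0 = \left(-422\right) 0 = 0$)
$d{\left(K{\left(11 \right)} \right)} + h = -582 + 0 = -582$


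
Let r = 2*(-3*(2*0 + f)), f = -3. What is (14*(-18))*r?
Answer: -4536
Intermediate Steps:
r = 18 (r = 2*(-3*(2*0 - 3)) = 2*(-3*(0 - 3)) = 2*(-3*(-3)) = 2*9 = 18)
(14*(-18))*r = (14*(-18))*18 = -252*18 = -4536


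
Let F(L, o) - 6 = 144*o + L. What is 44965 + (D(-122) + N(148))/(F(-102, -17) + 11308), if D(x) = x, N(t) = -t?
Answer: 197036495/4382 ≈ 44965.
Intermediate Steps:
F(L, o) = 6 + L + 144*o (F(L, o) = 6 + (144*o + L) = 6 + (L + 144*o) = 6 + L + 144*o)
44965 + (D(-122) + N(148))/(F(-102, -17) + 11308) = 44965 + (-122 - 1*148)/((6 - 102 + 144*(-17)) + 11308) = 44965 + (-122 - 148)/((6 - 102 - 2448) + 11308) = 44965 - 270/(-2544 + 11308) = 44965 - 270/8764 = 44965 - 270*1/8764 = 44965 - 135/4382 = 197036495/4382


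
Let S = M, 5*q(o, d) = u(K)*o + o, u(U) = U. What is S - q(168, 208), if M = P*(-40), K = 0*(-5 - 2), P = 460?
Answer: -92168/5 ≈ -18434.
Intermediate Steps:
K = 0 (K = 0*(-7) = 0)
q(o, d) = o/5 (q(o, d) = (0*o + o)/5 = (0 + o)/5 = o/5)
M = -18400 (M = 460*(-40) = -18400)
S = -18400
S - q(168, 208) = -18400 - 168/5 = -92168/5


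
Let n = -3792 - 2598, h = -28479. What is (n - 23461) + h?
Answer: -58330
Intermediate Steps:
n = -6390
(n - 23461) + h = (-6390 - 23461) - 28479 = -29851 - 28479 = -58330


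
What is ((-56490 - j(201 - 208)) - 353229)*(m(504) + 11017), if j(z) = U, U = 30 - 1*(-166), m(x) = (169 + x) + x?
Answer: -4998503510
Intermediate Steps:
m(x) = 169 + 2*x
U = 196 (U = 30 + 166 = 196)
j(z) = 196
((-56490 - j(201 - 208)) - 353229)*(m(504) + 11017) = ((-56490 - 1*196) - 353229)*((169 + 2*504) + 11017) = ((-56490 - 196) - 353229)*((169 + 1008) + 11017) = (-56686 - 353229)*(1177 + 11017) = -409915*12194 = -4998503510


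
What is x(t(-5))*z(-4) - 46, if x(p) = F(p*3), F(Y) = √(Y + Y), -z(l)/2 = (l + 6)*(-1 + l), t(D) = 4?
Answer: -46 + 40*√6 ≈ 51.980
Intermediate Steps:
z(l) = -2*(-1 + l)*(6 + l) (z(l) = -2*(l + 6)*(-1 + l) = -2*(6 + l)*(-1 + l) = -2*(-1 + l)*(6 + l))
F(Y) = √2*√Y (F(Y) = √(2*Y) = √2*√Y)
x(p) = √6*√p (x(p) = √2*√(p*3) = √2*√(3*p) = √2*(√3*√p) = √6*√p)
x(t(-5))*z(-4) - 46 = (√6*√4)*(12 - 10*(-4) - 2*(-4)²) - 46 = (√6*2)*(12 + 40 - 2*16) - 46 = (2*√6)*(12 + 40 - 32) - 46 = (2*√6)*20 - 46 = 40*√6 - 46 = -46 + 40*√6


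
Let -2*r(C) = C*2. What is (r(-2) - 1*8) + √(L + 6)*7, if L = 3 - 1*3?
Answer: -6 + 7*√6 ≈ 11.146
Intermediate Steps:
L = 0 (L = 3 - 3 = 0)
r(C) = -C (r(C) = -C*2/2 = -C)
(r(-2) - 1*8) + √(L + 6)*7 = (-1*(-2) - 1*8) + √(0 + 6)*7 = (2 - 8) + √6*7 = -6 + 7*√6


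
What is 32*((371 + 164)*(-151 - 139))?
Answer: -4964800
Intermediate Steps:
32*((371 + 164)*(-151 - 139)) = 32*(535*(-290)) = 32*(-155150) = -4964800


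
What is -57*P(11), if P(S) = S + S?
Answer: -1254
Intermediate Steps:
P(S) = 2*S
-57*P(11) = -114*11 = -57*22 = -1254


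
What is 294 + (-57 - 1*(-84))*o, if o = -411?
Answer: -10803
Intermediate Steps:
294 + (-57 - 1*(-84))*o = 294 + (-57 - 1*(-84))*(-411) = 294 + (-57 + 84)*(-411) = 294 + 27*(-411) = 294 - 11097 = -10803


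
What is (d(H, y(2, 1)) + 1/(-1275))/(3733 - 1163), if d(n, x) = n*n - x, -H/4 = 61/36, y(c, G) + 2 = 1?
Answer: 1615823/88472250 ≈ 0.018264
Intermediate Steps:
y(c, G) = -1 (y(c, G) = -2 + 1 = -1)
H = -61/9 (H = -244/36 = -4*61/36 = -61/9 ≈ -6.7778)
d(n, x) = n**2 - x
(d(H, y(2, 1)) + 1/(-1275))/(3733 - 1163) = (((-61/9)**2 - 1*(-1)) + 1/(-1275))/(3733 - 1163) = ((3721/81 + 1) - 1/1275)/2570 = (3802/81 - 1/1275)*(1/2570) = (1615823/34425)*(1/2570) = 1615823/88472250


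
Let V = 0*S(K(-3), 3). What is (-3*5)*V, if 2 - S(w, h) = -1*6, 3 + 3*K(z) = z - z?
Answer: 0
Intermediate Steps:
K(z) = -1 (K(z) = -1 + (z - z)/3 = -1 + (1/3)*0 = -1 + 0 = -1)
S(w, h) = 8 (S(w, h) = 2 - (-1)*6 = 2 - 1*(-6) = 2 + 6 = 8)
V = 0 (V = 0*8 = 0)
(-3*5)*V = -3*5*0 = -15*0 = 0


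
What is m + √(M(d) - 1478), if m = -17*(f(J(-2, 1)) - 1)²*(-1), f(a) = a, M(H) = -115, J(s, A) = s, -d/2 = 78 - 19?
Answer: 153 + 3*I*√177 ≈ 153.0 + 39.912*I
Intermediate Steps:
d = -118 (d = -2*(78 - 19) = -2*59 = -118)
m = 153 (m = -17*(-2 - 1)²*(-1) = -17*(-3)²*(-1) = -17*9*(-1) = -153*(-1) = 153)
m + √(M(d) - 1478) = 153 + √(-115 - 1478) = 153 + √(-1593) = 153 + 3*I*√177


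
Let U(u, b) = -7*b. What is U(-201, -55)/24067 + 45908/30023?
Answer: 1116426691/722563541 ≈ 1.5451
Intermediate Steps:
U(-201, -55)/24067 + 45908/30023 = -7*(-55)/24067 + 45908/30023 = 385*(1/24067) + 45908*(1/30023) = 385/24067 + 45908/30023 = 1116426691/722563541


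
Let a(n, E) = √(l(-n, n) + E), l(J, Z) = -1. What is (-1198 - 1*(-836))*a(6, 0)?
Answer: -362*I ≈ -362.0*I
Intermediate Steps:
a(n, E) = √(-1 + E)
(-1198 - 1*(-836))*a(6, 0) = (-1198 - 1*(-836))*√(-1 + 0) = (-1198 + 836)*√(-1) = -362*I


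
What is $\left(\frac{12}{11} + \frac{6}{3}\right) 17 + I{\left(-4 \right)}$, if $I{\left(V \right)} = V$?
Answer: $\frac{534}{11} \approx 48.545$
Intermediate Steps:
$\left(\frac{12}{11} + \frac{6}{3}\right) 17 + I{\left(-4 \right)} = \left(\frac{12}{11} + \frac{6}{3}\right) 17 - 4 = \left(12 \cdot \frac{1}{11} + 6 \cdot \frac{1}{3}\right) 17 - 4 = \left(\frac{12}{11} + 2\right) 17 - 4 = \frac{34}{11} \cdot 17 - 4 = \frac{578}{11} - 4 = \frac{534}{11}$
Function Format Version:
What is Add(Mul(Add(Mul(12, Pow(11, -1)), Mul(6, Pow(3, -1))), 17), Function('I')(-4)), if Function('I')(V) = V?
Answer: Rational(534, 11) ≈ 48.545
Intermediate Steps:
Add(Mul(Add(Mul(12, Pow(11, -1)), Mul(6, Pow(3, -1))), 17), Function('I')(-4)) = Add(Mul(Add(Mul(12, Pow(11, -1)), Mul(6, Pow(3, -1))), 17), -4) = Add(Mul(Add(Mul(12, Rational(1, 11)), Mul(6, Rational(1, 3))), 17), -4) = Add(Mul(Add(Rational(12, 11), 2), 17), -4) = Add(Mul(Rational(34, 11), 17), -4) = Add(Rational(578, 11), -4) = Rational(534, 11)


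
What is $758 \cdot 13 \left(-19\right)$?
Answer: $-187226$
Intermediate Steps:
$758 \cdot 13 \left(-19\right) = 9854 \left(-19\right) = -187226$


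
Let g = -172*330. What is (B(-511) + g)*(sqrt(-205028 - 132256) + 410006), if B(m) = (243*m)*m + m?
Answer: 25992384490792 + 1141112376*I*sqrt(1041) ≈ 2.5992e+13 + 3.6817e+10*I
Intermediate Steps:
g = -56760
B(m) = m + 243*m**2 (B(m) = 243*m**2 + m = m + 243*m**2)
(B(-511) + g)*(sqrt(-205028 - 132256) + 410006) = (-511*(1 + 243*(-511)) - 56760)*(sqrt(-205028 - 132256) + 410006) = (-511*(1 - 124173) - 56760)*(sqrt(-337284) + 410006) = (-511*(-124172) - 56760)*(18*I*sqrt(1041) + 410006) = (63451892 - 56760)*(410006 + 18*I*sqrt(1041)) = 63395132*(410006 + 18*I*sqrt(1041)) = 25992384490792 + 1141112376*I*sqrt(1041)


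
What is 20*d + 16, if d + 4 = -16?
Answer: -384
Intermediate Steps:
d = -20 (d = -4 - 16 = -20)
20*d + 16 = 20*(-20) + 16 = -400 + 16 = -384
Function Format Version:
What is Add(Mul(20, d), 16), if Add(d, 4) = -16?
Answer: -384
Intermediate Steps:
d = -20 (d = Add(-4, -16) = -20)
Add(Mul(20, d), 16) = Add(Mul(20, -20), 16) = Add(-400, 16) = -384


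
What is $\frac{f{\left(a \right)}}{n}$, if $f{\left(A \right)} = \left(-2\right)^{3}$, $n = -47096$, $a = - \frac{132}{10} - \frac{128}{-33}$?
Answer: $\frac{1}{5887} \approx 0.00016987$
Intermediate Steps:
$a = - \frac{1538}{165}$ ($a = \left(-132\right) \frac{1}{10} - - \frac{128}{33} = - \frac{66}{5} + \frac{128}{33} = - \frac{1538}{165} \approx -9.3212$)
$f{\left(A \right)} = -8$
$\frac{f{\left(a \right)}}{n} = - \frac{8}{-47096} = \left(-8\right) \left(- \frac{1}{47096}\right) = \frac{1}{5887}$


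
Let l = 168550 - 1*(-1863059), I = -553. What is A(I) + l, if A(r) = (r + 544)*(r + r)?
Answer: 2041563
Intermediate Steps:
l = 2031609 (l = 168550 + 1863059 = 2031609)
A(r) = 2*r*(544 + r) (A(r) = (544 + r)*(2*r) = 2*r*(544 + r))
A(I) + l = 2*(-553)*(544 - 553) + 2031609 = 2*(-553)*(-9) + 2031609 = 9954 + 2031609 = 2041563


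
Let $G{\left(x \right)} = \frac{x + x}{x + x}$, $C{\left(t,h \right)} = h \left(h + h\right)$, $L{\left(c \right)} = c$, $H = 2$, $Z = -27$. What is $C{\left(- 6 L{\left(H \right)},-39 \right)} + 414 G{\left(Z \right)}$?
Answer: $3456$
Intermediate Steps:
$C{\left(t,h \right)} = 2 h^{2}$ ($C{\left(t,h \right)} = h 2 h = 2 h^{2}$)
$G{\left(x \right)} = 1$ ($G{\left(x \right)} = \frac{2 x}{2 x} = 2 x \frac{1}{2 x} = 1$)
$C{\left(- 6 L{\left(H \right)},-39 \right)} + 414 G{\left(Z \right)} = 2 \left(-39\right)^{2} + 414 \cdot 1 = 2 \cdot 1521 + 414 = 3042 + 414 = 3456$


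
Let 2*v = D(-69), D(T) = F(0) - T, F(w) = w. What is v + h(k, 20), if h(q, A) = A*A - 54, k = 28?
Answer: 761/2 ≈ 380.50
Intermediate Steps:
D(T) = -T (D(T) = 0 - T = -T)
v = 69/2 (v = (-1*(-69))/2 = (½)*69 = 69/2 ≈ 34.500)
h(q, A) = -54 + A² (h(q, A) = A² - 54 = -54 + A²)
v + h(k, 20) = 69/2 + (-54 + 20²) = 69/2 + (-54 + 400) = 69/2 + 346 = 761/2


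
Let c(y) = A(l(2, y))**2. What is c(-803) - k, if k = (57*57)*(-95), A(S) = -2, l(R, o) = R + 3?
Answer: 308659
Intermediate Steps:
l(R, o) = 3 + R
c(y) = 4 (c(y) = (-2)**2 = 4)
k = -308655 (k = 3249*(-95) = -308655)
c(-803) - k = 4 - 1*(-308655) = 4 + 308655 = 308659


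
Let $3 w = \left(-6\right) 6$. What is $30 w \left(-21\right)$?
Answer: $7560$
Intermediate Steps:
$w = -12$ ($w = \frac{\left(-6\right) 6}{3} = \frac{1}{3} \left(-36\right) = -12$)
$30 w \left(-21\right) = 30 \left(-12\right) \left(-21\right) = \left(-360\right) \left(-21\right) = 7560$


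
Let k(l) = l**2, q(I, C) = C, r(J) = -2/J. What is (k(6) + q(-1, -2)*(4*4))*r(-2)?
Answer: 4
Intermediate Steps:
(k(6) + q(-1, -2)*(4*4))*r(-2) = (6**2 - 8*4)*(-2/(-2)) = (36 - 2*16)*(-2*(-1/2)) = (36 - 32)*1 = 4*1 = 4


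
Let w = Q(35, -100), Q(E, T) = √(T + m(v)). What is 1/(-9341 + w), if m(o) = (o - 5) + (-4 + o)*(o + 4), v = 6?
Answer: -9341/87254360 - I*√79/87254360 ≈ -0.00010705 - 1.0187e-7*I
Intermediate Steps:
m(o) = -5 + o + (-4 + o)*(4 + o) (m(o) = (-5 + o) + (-4 + o)*(4 + o) = -5 + o + (-4 + o)*(4 + o))
Q(E, T) = √(21 + T) (Q(E, T) = √(T + (-21 + 6 + 6²)) = √(T + (-21 + 6 + 36)) = √(T + 21) = √(21 + T))
w = I*√79 (w = √(21 - 100) = √(-79) = I*√79 ≈ 8.8882*I)
1/(-9341 + w) = 1/(-9341 + I*√79)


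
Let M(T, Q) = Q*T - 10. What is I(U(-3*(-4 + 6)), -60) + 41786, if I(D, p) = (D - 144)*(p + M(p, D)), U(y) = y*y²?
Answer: -4598614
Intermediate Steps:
M(T, Q) = -10 + Q*T
U(y) = y³
I(D, p) = (-144 + D)*(-10 + p + D*p) (I(D, p) = (D - 144)*(p + (-10 + D*p)) = (-144 + D)*(-10 + p + D*p))
I(U(-3*(-4 + 6)), -60) + 41786 = (1440 - 144*(-60) + (-3*(-4 + 6))³*(-10 + (-3*(-4 + 6))³*(-60)) - 143*(-3*(-4 + 6))³*(-60)) + 41786 = (1440 + 8640 + (-3*2)³*(-10 + (-3*2)³*(-60)) - 143*(-3*2)³*(-60)) + 41786 = (1440 + 8640 + (-6)³*(-10 + (-6)³*(-60)) - 143*(-6)³*(-60)) + 41786 = (1440 + 8640 - 216*(-10 - 216*(-60)) - 143*(-216)*(-60)) + 41786 = (1440 + 8640 - 216*(-10 + 12960) - 1853280) + 41786 = (1440 + 8640 - 216*12950 - 1853280) + 41786 = (1440 + 8640 - 2797200 - 1853280) + 41786 = -4640400 + 41786 = -4598614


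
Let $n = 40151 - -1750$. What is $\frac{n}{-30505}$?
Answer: $- \frac{41901}{30505} \approx -1.3736$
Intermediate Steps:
$n = 41901$ ($n = 40151 + 1750 = 41901$)
$\frac{n}{-30505} = \frac{41901}{-30505} = 41901 \left(- \frac{1}{30505}\right) = - \frac{41901}{30505}$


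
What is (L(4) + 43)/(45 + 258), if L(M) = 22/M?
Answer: 97/606 ≈ 0.16007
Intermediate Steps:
(L(4) + 43)/(45 + 258) = (22/4 + 43)/(45 + 258) = (22*(1/4) + 43)/303 = (11/2 + 43)*(1/303) = (97/2)*(1/303) = 97/606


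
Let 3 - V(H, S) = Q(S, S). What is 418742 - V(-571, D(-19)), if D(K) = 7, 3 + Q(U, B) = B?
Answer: 418743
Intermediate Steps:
Q(U, B) = -3 + B
V(H, S) = 6 - S (V(H, S) = 3 - (-3 + S) = 3 + (3 - S) = 6 - S)
418742 - V(-571, D(-19)) = 418742 - (6 - 1*7) = 418742 - (6 - 7) = 418742 - 1*(-1) = 418742 + 1 = 418743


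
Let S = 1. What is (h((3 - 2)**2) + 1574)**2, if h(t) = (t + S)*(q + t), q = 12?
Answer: 2560000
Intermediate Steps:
h(t) = (1 + t)*(12 + t) (h(t) = (t + 1)*(12 + t) = (1 + t)*(12 + t))
(h((3 - 2)**2) + 1574)**2 = ((12 + ((3 - 2)**2)**2 + 13*(3 - 2)**2) + 1574)**2 = ((12 + (1**2)**2 + 13*1**2) + 1574)**2 = ((12 + 1**2 + 13*1) + 1574)**2 = ((12 + 1 + 13) + 1574)**2 = (26 + 1574)**2 = 1600**2 = 2560000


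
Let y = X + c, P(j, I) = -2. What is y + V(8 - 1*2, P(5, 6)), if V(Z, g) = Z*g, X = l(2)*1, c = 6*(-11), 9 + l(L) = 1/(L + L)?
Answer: -347/4 ≈ -86.750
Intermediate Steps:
l(L) = -9 + 1/(2*L) (l(L) = -9 + 1/(L + L) = -9 + 1/(2*L))
c = -66
X = -35/4 (X = (-9 + (½)/2)*1 = (-9 + (½)*(½))*1 = (-9 + ¼)*1 = -35/4*1 = -35/4 ≈ -8.7500)
y = -299/4 (y = -35/4 - 66 = -299/4 ≈ -74.750)
y + V(8 - 1*2, P(5, 6)) = -299/4 + (8 - 1*2)*(-2) = -299/4 + (8 - 2)*(-2) = -299/4 + 6*(-2) = -299/4 - 12 = -347/4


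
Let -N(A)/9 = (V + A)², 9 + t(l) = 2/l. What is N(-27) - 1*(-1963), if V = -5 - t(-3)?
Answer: -2526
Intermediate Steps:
t(l) = -9 + 2/l
V = 14/3 (V = -5 - (-9 + 2/(-3)) = -5 - (-9 + 2*(-⅓)) = -5 - (-9 - ⅔) = -5 - 1*(-29/3) = -5 + 29/3 = 14/3 ≈ 4.6667)
N(A) = -9*(14/3 + A)²
N(-27) - 1*(-1963) = -(14 + 3*(-27))² - 1*(-1963) = -(14 - 81)² + 1963 = -1*(-67)² + 1963 = -1*4489 + 1963 = -4489 + 1963 = -2526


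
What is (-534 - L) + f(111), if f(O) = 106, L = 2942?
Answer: -3370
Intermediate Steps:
(-534 - L) + f(111) = (-534 - 1*2942) + 106 = (-534 - 2942) + 106 = -3476 + 106 = -3370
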